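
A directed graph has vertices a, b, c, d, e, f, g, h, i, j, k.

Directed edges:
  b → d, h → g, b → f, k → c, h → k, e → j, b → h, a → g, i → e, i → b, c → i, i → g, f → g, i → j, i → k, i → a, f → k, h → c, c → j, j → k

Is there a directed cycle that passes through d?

No

d lies on a cycle iff there is a path from d back to itself.
Exploring from d, it never reaches itself; equivalently, its strongly connected component is a singleton.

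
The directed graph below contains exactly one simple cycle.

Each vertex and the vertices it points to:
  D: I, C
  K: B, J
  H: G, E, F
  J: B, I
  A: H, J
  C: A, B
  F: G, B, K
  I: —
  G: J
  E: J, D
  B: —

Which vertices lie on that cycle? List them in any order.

A, C, D, E, H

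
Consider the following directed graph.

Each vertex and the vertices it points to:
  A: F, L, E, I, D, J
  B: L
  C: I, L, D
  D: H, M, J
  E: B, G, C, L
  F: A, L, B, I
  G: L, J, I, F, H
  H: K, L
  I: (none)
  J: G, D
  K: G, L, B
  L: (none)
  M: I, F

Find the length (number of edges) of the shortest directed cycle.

For each vertex v, BFS finds the shortest path from v back to v.
The shortest such closed walk is A → F → A, length 2.

2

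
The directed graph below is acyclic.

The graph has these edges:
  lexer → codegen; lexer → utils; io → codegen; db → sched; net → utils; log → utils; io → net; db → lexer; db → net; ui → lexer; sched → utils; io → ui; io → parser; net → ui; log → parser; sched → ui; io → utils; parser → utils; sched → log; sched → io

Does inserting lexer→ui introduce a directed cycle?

Yes

Adding lexer→ui creates a cycle iff ui can already reach lexer.
Path from ui: ui → lexer.
So ui → … → lexer → ui is a cycle.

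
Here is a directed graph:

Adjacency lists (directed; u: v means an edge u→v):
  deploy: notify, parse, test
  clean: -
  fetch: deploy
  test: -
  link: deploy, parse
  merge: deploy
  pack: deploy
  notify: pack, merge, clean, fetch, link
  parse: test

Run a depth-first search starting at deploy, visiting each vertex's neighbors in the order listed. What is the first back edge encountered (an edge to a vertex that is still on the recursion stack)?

DFS from deploy (visiting each vertex's neighbors in the order listed); mark gray on enter, black on exit:
deploy gray
  notify gray
    pack gray
      pack→deploy: deploy is gray → back edge
First back edge: pack → deploy.

pack->deploy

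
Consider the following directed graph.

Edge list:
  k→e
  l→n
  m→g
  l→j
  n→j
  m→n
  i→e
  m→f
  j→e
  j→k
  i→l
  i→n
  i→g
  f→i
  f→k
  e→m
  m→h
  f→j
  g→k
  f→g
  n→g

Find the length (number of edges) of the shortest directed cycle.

For each vertex v, BFS finds the shortest path from v back to v.
The shortest such closed walk is m → f → i → e → m, length 4.

4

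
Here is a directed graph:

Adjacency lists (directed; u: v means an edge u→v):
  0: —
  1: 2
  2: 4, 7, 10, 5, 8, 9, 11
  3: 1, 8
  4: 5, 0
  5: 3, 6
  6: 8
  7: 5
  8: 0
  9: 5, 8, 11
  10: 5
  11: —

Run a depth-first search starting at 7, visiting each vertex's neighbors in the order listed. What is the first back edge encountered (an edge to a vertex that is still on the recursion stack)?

4→5

DFS from 7 (visiting each vertex's neighbors in the order listed); mark gray on enter, black on exit:
7 gray
  5 gray
    3 gray
      1 gray
        2 gray
          4 gray
            4→5: 5 is gray → back edge
First back edge: 4 → 5.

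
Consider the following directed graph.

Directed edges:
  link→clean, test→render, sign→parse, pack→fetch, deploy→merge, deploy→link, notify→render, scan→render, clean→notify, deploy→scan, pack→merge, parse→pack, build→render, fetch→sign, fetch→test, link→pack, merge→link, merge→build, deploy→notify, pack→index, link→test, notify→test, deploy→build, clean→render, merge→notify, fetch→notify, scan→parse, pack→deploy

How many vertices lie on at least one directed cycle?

A vertex is on a directed cycle iff it belongs to a strongly connected component of size ≥ 2 (or has a self-loop).
The vertices on cycles are {link, pack, scan, sign, fetch, merge, parse, deploy} — 8 in total.

8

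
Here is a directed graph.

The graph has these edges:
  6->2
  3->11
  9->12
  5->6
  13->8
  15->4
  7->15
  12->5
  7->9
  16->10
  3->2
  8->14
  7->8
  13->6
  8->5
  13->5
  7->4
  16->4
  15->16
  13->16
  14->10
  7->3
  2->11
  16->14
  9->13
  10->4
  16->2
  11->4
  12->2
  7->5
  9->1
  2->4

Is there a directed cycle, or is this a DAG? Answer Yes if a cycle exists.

No

DFS with white/gray/black marking, starting from 1:
1 gray
1 black
13 gray
  5 gray
    6 gray
      2 gray
        11 gray
          4 gray
          4 black
        11 black
        2→4: 4 black — skip
      2 black
    6 black
  5 black
  16 gray
    16→2: 2 black — skip
    10 gray
      10→4: 4 black — skip
    10 black
    16→4: 4 black — skip
    14 gray
      14→10: 10 black — skip
    14 black
  16 black
  13→6: 6 black — skip
  8 gray
    8→5: 5 black — skip
    8→14: 14 black — skip
  8 black
13 black
7 gray
  7→4: 4 black — skip
  15 gray
    15→4: 4 black — skip
    15→16: 16 black — skip
  15 black
  9 gray
    9→13: 13 black — skip
    9→1: 1 black — skip
    12 gray
      12→2: 2 black — skip
      12→5: 5 black — skip
    12 black
  9 black
  7→8: 8 black — skip
  7→5: 5 black — skip
  3 gray
    3→11: 11 black — skip
    3→2: 2 black — skip
  3 black
7 black
Every edge goes to a white or black vertex — no back edge, so the graph is acyclic.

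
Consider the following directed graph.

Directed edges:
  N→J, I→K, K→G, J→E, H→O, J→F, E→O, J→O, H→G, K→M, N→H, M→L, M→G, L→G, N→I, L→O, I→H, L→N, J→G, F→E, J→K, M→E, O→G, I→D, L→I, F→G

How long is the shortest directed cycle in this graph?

4

For each vertex v, BFS finds the shortest path from v back to v.
The shortest such closed walk is I → K → M → L → I, length 4.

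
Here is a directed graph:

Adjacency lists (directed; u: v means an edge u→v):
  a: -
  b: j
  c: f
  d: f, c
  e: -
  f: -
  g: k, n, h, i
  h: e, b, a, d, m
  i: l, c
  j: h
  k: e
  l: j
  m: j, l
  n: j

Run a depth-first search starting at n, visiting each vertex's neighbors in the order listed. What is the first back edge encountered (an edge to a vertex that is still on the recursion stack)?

b->j

DFS from n (visiting each vertex's neighbors in the order listed); mark gray on enter, black on exit:
n gray
  j gray
    h gray
      e gray
      e black
      b gray
        b→j: j is gray → back edge
First back edge: b → j.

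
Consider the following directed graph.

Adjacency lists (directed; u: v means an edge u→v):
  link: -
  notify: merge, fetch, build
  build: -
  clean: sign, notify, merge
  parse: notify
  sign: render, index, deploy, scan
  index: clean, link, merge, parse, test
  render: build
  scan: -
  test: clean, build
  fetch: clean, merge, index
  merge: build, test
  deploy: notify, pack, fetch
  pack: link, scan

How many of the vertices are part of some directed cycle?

A vertex is on a directed cycle iff it belongs to a strongly connected component of size ≥ 2 (or has a self-loop).
The vertices on cycles are {sign, test, clean, fetch, index, merge, parse, deploy, notify} — 9 in total.

9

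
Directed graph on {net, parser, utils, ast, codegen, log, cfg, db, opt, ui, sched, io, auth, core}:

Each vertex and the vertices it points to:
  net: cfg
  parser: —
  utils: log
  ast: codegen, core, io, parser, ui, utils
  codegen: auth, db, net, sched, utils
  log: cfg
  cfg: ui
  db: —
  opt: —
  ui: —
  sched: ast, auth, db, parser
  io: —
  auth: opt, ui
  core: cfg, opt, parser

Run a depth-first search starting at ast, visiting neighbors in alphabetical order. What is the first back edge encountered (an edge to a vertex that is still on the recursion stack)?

sched->ast

DFS from ast (visiting neighbors in alphabetical order); mark gray on enter, black on exit:
ast gray
  codegen gray
    auth gray
      opt gray
      opt black
      ui gray
      ui black
    auth black
    db gray
    db black
    net gray
      cfg gray
        cfg→ui: ui black — skip
      cfg black
    net black
    sched gray
      sched→ast: ast is gray → back edge
First back edge: sched → ast.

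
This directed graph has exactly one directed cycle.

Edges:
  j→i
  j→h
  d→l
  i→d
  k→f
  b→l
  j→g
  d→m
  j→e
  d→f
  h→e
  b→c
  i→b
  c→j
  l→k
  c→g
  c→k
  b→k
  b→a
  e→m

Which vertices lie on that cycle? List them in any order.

b, c, i, j

DFS with gray/black marking from j:
j gray
  i gray
    b gray
      l gray
        k gray
          f gray
          f black
        k black
      l black
      a gray
      a black
      c gray
        g gray
        g black
        c→k: k black — skip
        c→j: j is gray → back edge
Back edge closes the cycle j → i → b → c → j; its vertices are {b, c, i, j}.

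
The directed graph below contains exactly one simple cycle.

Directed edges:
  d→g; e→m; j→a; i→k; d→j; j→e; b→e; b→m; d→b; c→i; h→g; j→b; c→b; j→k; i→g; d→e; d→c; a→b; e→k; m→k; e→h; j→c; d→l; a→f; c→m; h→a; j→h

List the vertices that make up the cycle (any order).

a, b, e, h

DFS with gray/black marking from h:
h gray
  g gray
  g black
  a gray
    b gray
      e gray
        k gray
        k black
        m gray
          m→k: k black — skip
        m black
        e→h: h is gray → back edge
Back edge closes the cycle h → a → b → e → h; its vertices are {a, b, e, h}.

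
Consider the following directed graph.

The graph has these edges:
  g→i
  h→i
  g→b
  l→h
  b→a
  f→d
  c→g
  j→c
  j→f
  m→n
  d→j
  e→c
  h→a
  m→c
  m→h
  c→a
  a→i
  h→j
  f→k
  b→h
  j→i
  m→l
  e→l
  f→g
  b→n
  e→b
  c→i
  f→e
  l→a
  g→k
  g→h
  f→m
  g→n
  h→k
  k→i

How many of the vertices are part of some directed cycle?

10

A vertex is on a directed cycle iff it belongs to a strongly connected component of size ≥ 2 (or has a self-loop).
The vertices on cycles are {b, c, d, e, f, g, h, j, l, m} — 10 in total.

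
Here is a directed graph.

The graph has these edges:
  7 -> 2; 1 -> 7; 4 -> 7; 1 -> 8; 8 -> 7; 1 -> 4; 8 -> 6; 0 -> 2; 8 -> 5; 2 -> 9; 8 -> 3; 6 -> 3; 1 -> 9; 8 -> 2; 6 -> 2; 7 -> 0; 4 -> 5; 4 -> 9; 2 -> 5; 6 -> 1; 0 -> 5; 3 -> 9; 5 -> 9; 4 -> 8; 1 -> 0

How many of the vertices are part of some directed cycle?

4

A vertex is on a directed cycle iff it belongs to a strongly connected component of size ≥ 2 (or has a self-loop).
The vertices on cycles are {1, 4, 6, 8} — 4 in total.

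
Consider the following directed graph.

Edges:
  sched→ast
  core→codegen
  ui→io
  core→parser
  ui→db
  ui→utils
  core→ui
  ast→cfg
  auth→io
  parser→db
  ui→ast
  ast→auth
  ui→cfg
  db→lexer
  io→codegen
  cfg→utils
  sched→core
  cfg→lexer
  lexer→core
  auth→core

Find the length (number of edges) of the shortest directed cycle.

For each vertex v, BFS finds the shortest path from v back to v.
The shortest such closed walk is core → ui → db → lexer → core, length 4.

4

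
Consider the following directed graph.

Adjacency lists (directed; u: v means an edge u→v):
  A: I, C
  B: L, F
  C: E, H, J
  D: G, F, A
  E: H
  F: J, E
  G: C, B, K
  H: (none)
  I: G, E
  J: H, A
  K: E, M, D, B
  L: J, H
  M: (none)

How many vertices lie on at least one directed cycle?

10

A vertex is on a directed cycle iff it belongs to a strongly connected component of size ≥ 2 (or has a self-loop).
The vertices on cycles are {A, B, C, D, F, G, I, J, K, L} — 10 in total.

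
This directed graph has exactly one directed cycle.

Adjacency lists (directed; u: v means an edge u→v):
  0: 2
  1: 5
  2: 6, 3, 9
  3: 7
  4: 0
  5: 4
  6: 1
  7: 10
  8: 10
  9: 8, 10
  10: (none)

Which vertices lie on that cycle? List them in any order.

0, 1, 2, 4, 5, 6

DFS with gray/black marking from 4:
4 gray
  0 gray
    2 gray
      6 gray
        1 gray
          5 gray
            5→4: 4 is gray → back edge
Back edge closes the cycle 4 → 0 → 2 → 6 → 1 → 5 → 4; its vertices are {0, 1, 2, 4, 5, 6}.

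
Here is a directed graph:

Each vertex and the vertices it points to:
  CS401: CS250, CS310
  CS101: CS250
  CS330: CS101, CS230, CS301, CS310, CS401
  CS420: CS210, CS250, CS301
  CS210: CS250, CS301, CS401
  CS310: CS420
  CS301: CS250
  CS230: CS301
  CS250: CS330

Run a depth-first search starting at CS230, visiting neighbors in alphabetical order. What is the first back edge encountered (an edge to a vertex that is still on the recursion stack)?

DFS from CS230 (visiting neighbors in alphabetical order); mark gray on enter, black on exit:
CS230 gray
  CS301 gray
    CS250 gray
      CS330 gray
        CS101 gray
          CS101→CS250: CS250 is gray → back edge
First back edge: CS101 → CS250.

CS101->CS250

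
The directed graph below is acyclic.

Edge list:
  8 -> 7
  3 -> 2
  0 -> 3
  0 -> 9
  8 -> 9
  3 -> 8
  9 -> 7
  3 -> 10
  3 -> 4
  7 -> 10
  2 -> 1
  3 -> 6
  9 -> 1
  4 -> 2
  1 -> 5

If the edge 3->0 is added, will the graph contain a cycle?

Yes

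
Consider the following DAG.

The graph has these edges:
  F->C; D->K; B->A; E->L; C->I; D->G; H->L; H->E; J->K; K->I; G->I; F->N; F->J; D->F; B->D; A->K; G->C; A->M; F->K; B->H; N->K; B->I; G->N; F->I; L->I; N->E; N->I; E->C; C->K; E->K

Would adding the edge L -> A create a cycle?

No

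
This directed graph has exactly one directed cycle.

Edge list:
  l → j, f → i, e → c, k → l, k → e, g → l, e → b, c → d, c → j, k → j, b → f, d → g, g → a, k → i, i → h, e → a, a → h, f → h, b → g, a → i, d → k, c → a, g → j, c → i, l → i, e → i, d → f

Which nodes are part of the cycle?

c, d, e, k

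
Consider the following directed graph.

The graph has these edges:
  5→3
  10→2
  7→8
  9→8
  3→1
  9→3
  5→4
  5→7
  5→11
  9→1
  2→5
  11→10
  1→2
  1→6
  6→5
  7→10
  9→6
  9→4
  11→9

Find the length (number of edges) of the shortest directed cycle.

For each vertex v, BFS finds the shortest path from v back to v.
The shortest such closed walk is 6 → 5 → 3 → 1 → 6, length 4.

4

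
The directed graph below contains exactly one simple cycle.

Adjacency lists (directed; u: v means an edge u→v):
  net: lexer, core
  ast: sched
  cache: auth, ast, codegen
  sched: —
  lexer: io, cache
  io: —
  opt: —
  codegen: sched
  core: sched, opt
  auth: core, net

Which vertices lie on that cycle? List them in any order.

net, auth, cache, lexer

DFS with gray/black marking from cache:
cache gray
  auth gray
    core gray
      sched gray
      sched black
      opt gray
      opt black
    core black
    net gray
      lexer gray
        io gray
        io black
        lexer→cache: cache is gray → back edge
Back edge closes the cycle cache → auth → net → lexer → cache; its vertices are {net, auth, cache, lexer}.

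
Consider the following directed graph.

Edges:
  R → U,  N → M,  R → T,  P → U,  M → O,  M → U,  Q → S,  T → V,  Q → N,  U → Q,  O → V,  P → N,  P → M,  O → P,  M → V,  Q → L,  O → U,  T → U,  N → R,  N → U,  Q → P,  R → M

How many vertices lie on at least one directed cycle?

A vertex is on a directed cycle iff it belongs to a strongly connected component of size ≥ 2 (or has a self-loop).
The vertices on cycles are {M, N, O, P, Q, R, T, U} — 8 in total.

8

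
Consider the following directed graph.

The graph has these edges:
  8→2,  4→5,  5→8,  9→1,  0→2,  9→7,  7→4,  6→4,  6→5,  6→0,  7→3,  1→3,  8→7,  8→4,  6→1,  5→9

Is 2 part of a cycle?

No

2 lies on a cycle iff there is a path from 2 back to itself.
Exploring from 2, it never reaches itself; equivalently, its strongly connected component is a singleton.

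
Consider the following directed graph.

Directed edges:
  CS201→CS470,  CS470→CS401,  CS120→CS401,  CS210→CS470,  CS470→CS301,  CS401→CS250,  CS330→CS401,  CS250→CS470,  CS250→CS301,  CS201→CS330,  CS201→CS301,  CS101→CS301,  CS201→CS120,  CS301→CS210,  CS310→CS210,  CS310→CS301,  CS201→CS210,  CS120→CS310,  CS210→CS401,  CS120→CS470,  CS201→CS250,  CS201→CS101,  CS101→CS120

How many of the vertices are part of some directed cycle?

A vertex is on a directed cycle iff it belongs to a strongly connected component of size ≥ 2 (or has a self-loop).
The vertices on cycles are {CS210, CS250, CS301, CS401, CS470} — 5 in total.

5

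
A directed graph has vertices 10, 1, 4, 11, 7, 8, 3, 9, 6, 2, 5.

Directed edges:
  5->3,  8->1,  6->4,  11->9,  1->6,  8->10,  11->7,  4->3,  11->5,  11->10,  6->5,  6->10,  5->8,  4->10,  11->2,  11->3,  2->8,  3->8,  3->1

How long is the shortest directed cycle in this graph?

For each vertex v, BFS finds the shortest path from v back to v.
The shortest such closed walk is 3 → 1 → 6 → 5 → 3, length 4.

4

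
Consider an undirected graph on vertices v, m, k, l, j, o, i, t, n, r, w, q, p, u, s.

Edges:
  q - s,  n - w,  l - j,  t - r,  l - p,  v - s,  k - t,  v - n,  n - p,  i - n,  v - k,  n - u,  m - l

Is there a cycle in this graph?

DFS, tracking each vertex's parent; an edge to a visited non-parent vertex closes a cycle.
Start from s:
visit s (parent –)
  visit v (parent s)
    visit n (parent v)
      visit w (parent n)
        w–n: parent, skip
      n–v: parent, skip
      visit u (parent n)
        u–n: parent, skip
      visit p (parent n)
        visit l (parent p)
          visit j (parent l)
            j–l: parent, skip
          l–p: parent, skip
          visit m (parent l)
            m–l: parent, skip
        p–n: parent, skip
      visit i (parent n)
        i–n: parent, skip
    visit k (parent v)
      visit t (parent k)
        visit r (parent t)
          r–t: parent, skip
        t–k: parent, skip
      k–v: parent, skip
    v–s: parent, skip
  visit q (parent s)
    q–s: parent, skip
visit o (parent –)
No non-parent visited neighbor found — the graph is a forest.

No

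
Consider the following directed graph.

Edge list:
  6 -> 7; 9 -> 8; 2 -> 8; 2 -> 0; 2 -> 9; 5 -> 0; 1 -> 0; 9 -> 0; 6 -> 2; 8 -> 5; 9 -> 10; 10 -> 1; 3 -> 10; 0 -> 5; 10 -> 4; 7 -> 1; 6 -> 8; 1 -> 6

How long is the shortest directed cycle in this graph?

For each vertex v, BFS finds the shortest path from v back to v.
The shortest such closed walk is 0 → 5 → 0, length 2.

2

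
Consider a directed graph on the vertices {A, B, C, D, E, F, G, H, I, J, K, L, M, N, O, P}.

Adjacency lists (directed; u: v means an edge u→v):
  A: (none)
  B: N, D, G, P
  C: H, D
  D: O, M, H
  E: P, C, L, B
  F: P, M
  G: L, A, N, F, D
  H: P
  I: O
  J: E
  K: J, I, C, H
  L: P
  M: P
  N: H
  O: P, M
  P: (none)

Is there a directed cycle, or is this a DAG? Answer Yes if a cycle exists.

DFS with white/gray/black marking, starting from E:
E gray
  P gray
  P black
  C gray
    H gray
      H→P: P black — skip
    H black
    D gray
      O gray
        O→P: P black — skip
        M gray
          M→P: P black — skip
        M black
      O black
      D→M: M black — skip
      D→H: H black — skip
    D black
  C black
  L gray
    L→P: P black — skip
  L black
  B gray
    N gray
      N→H: H black — skip
    N black
    B→D: D black — skip
    G gray
      G→L: L black — skip
      A gray
      A black
      G→N: N black — skip
      F gray
        F→P: P black — skip
        F→M: M black — skip
      F black
      G→D: D black — skip
    G black
    B→P: P black — skip
  B black
E black
I gray
  I→O: O black — skip
I black
J gray
  J→E: E black — skip
J black
K gray
  K→J: J black — skip
  K→I: I black — skip
  K→C: C black — skip
  K→H: H black — skip
K black
Every edge goes to a white or black vertex — no back edge, so the graph is acyclic.

No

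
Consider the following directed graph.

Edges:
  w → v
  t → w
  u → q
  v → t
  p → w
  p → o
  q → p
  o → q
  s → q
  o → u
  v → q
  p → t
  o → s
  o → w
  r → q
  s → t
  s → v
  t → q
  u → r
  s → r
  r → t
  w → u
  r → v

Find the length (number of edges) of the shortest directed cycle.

For each vertex v, BFS finds the shortest path from v back to v.
The shortest such closed walk is p → t → q → p, length 3.

3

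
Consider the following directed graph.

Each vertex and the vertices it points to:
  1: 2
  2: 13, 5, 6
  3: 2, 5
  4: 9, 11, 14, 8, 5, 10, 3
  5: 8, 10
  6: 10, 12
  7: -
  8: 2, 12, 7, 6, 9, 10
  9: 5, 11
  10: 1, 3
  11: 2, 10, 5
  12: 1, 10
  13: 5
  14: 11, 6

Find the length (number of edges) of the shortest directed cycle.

3

For each vertex v, BFS finds the shortest path from v back to v.
The shortest such closed walk is 8 → 2 → 5 → 8, length 3.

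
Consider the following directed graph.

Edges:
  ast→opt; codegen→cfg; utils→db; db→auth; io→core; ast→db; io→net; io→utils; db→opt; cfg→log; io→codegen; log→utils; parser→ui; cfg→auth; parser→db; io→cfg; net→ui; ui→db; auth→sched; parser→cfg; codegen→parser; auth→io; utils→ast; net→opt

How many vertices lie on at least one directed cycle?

11

A vertex is on a directed cycle iff it belongs to a strongly connected component of size ≥ 2 (or has a self-loop).
The vertices on cycles are {db, io, ui, ast, cfg, log, net, auth, utils, parser, codegen} — 11 in total.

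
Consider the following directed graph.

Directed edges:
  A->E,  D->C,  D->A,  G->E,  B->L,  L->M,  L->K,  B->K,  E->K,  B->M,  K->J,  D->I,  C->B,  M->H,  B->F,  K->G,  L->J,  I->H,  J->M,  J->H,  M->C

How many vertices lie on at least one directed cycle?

8

A vertex is on a directed cycle iff it belongs to a strongly connected component of size ≥ 2 (or has a self-loop).
The vertices on cycles are {B, C, E, G, J, K, L, M} — 8 in total.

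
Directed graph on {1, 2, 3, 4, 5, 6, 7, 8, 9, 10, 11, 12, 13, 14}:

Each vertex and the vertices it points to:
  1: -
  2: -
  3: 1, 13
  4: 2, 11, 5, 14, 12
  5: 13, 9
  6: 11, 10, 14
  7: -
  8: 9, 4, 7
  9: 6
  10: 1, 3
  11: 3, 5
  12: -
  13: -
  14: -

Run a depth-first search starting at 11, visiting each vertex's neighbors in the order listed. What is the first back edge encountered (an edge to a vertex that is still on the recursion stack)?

DFS from 11 (visiting each vertex's neighbors in the order listed); mark gray on enter, black on exit:
11 gray
  3 gray
    1 gray
    1 black
    13 gray
    13 black
  3 black
  5 gray
    5→13: 13 black — skip
    9 gray
      6 gray
        6→11: 11 is gray → back edge
First back edge: 6 → 11.

6→11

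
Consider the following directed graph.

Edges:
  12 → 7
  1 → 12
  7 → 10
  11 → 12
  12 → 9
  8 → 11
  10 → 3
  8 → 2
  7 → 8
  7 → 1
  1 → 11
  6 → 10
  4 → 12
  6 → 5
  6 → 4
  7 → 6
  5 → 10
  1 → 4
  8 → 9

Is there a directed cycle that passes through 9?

No

9 lies on a cycle iff there is a path from 9 back to itself.
Exploring from 9, it never reaches itself; equivalently, its strongly connected component is a singleton.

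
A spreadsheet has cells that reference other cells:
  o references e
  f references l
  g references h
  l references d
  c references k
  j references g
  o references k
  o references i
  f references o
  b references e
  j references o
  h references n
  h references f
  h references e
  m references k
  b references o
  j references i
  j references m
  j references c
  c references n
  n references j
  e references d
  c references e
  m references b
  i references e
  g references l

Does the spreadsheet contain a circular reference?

DFS with white/gray/black marking, starting from n:
n gray
  j gray
    g gray
      l gray
        d gray
        d black
      l black
      h gray
        e gray
          e→d: d black — skip
        e black
        f gray
          f→l: l black — skip
          o gray
            k gray
            k black
            i gray
              i→e: e black — skip
            i black
            o→e: e black — skip
          o black
        f black
        h→n: n is gray → back edge
Back edge found, so a cycle exists: n → j → g → h → n.

Yes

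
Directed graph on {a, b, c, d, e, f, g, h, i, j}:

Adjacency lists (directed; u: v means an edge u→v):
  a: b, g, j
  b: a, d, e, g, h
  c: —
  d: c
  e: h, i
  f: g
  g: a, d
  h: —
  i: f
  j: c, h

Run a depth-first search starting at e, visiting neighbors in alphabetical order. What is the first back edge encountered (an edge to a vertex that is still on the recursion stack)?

b→a

DFS from e (visiting neighbors in alphabetical order); mark gray on enter, black on exit:
e gray
  h gray
  h black
  i gray
    f gray
      g gray
        a gray
          b gray
            b→a: a is gray → back edge
First back edge: b → a.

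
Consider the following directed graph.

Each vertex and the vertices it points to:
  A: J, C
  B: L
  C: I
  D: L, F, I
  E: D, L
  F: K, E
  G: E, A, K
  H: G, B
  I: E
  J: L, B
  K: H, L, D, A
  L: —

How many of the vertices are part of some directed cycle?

A vertex is on a directed cycle iff it belongs to a strongly connected component of size ≥ 2 (or has a self-loop).
The vertices on cycles are {A, C, D, E, F, G, H, I, K} — 9 in total.

9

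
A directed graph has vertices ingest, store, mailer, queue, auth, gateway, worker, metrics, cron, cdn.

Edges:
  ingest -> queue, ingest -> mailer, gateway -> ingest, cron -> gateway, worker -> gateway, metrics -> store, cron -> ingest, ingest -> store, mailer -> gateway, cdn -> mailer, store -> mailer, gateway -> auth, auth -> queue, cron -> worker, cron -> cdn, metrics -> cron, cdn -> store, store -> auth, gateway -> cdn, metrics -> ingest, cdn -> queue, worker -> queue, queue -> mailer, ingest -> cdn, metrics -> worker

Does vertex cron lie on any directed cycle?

No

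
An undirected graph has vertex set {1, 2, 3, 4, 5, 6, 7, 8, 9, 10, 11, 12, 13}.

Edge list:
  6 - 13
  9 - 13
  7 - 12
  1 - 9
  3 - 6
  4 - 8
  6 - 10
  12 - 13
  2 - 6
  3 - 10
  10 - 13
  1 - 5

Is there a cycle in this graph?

DFS, tracking each vertex's parent; an edge to a visited non-parent vertex closes a cycle.
Start from 6:
visit 6 (parent –)
  visit 10 (parent 6)
    visit 13 (parent 10)
      13–6: 6 visited and ≠ parent → cycle
Cycle: 6 – 10 – 13 – 6.

Yes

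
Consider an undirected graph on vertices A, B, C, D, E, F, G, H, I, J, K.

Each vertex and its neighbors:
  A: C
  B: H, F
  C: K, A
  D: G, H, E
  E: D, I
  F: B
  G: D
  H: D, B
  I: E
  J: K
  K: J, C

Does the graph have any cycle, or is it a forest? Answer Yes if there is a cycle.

DFS, tracking each vertex's parent; an edge to a visited non-parent vertex closes a cycle.
Start from F:
visit F (parent –)
  visit B (parent F)
    visit H (parent B)
      visit D (parent H)
        visit G (parent D)
          G–D: parent, skip
        D–H: parent, skip
        visit E (parent D)
          E–D: parent, skip
          visit I (parent E)
            I–E: parent, skip
      H–B: parent, skip
    B–F: parent, skip
visit A (parent –)
  visit C (parent A)
    visit K (parent C)
      visit J (parent K)
        J–K: parent, skip
      K–C: parent, skip
    C–A: parent, skip
No non-parent visited neighbor found — the graph is a forest.

No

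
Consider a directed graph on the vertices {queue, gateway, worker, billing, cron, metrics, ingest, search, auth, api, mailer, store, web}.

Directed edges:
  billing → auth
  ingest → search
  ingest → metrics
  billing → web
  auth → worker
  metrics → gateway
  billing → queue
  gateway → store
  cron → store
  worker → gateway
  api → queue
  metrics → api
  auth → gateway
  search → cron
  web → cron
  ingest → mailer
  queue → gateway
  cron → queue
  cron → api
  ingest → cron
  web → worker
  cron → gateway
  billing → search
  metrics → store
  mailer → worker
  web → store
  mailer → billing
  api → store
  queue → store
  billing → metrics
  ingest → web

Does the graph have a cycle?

DFS with white/gray/black marking, starting from gateway:
gateway gray
  store gray
  store black
gateway black
queue gray
  queue→store: store black — skip
  queue→gateway: gateway black — skip
queue black
worker gray
  worker→gateway: gateway black — skip
worker black
billing gray
  search gray
    cron gray
      cron→queue: queue black — skip
      cron→store: store black — skip
      cron→gateway: gateway black — skip
      api gray
        api→store: store black — skip
        api→queue: queue black — skip
      api black
    cron black
  search black
  auth gray
    auth→worker: worker black — skip
    auth→gateway: gateway black — skip
  auth black
  web gray
    web→cron: cron black — skip
    web→worker: worker black — skip
    web→store: store black — skip
  web black
  billing→queue: queue black — skip
  metrics gray
    metrics→gateway: gateway black — skip
    metrics→api: api black — skip
    metrics→store: store black — skip
  metrics black
billing black
ingest gray
  ingest→web: web black — skip
  ingest→cron: cron black — skip
  ingest→metrics: metrics black — skip
  ingest→search: search black — skip
  mailer gray
    mailer→billing: billing black — skip
    mailer→worker: worker black — skip
  mailer black
ingest black
Every edge goes to a white or black vertex — no back edge, so the graph is acyclic.

No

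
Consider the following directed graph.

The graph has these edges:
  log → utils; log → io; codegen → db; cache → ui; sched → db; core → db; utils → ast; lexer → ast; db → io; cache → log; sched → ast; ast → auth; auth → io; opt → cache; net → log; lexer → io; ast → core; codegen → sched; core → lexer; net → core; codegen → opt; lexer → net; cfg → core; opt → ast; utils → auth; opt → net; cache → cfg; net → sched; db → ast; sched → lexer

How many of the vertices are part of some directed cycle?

A vertex is on a directed cycle iff it belongs to a strongly connected component of size ≥ 2 (or has a self-loop).
The vertices on cycles are {db, ast, log, net, core, lexer, sched, utils} — 8 in total.

8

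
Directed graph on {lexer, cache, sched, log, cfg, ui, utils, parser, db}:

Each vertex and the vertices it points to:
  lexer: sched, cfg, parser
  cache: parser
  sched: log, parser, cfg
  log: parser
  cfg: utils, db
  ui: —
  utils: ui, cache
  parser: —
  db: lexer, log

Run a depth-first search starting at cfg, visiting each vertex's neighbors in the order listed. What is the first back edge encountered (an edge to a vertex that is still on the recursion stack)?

DFS from cfg (visiting each vertex's neighbors in the order listed); mark gray on enter, black on exit:
cfg gray
  utils gray
    ui gray
    ui black
    cache gray
      parser gray
      parser black
    cache black
  utils black
  db gray
    lexer gray
      sched gray
        log gray
          log→parser: parser black — skip
        log black
        sched→parser: parser black — skip
        sched→cfg: cfg is gray → back edge
First back edge: sched → cfg.

sched→cfg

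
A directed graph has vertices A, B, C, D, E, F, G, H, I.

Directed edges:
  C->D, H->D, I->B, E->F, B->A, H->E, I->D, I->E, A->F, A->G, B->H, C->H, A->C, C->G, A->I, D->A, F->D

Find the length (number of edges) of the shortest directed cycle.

For each vertex v, BFS finds the shortest path from v back to v.
The shortest such closed walk is A → F → D → A, length 3.

3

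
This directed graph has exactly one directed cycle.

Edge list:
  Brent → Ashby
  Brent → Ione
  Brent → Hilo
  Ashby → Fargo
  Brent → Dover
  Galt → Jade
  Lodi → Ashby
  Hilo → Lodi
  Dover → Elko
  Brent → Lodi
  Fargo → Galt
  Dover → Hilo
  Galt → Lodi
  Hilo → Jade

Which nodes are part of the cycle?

DFS with gray/black marking from Ashby:
Ashby gray
  Fargo gray
    Galt gray
      Lodi gray
        Lodi→Ashby: Ashby is gray → back edge
Back edge closes the cycle Ashby → Fargo → Galt → Lodi → Ashby; its vertices are {Galt, Lodi, Ashby, Fargo}.

Galt, Lodi, Ashby, Fargo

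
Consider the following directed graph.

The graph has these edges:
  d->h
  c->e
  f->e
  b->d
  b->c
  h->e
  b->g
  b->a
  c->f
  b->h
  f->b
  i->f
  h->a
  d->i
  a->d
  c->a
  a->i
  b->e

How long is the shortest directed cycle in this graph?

3

For each vertex v, BFS finds the shortest path from v back to v.
The shortest such closed walk is b → c → f → b, length 3.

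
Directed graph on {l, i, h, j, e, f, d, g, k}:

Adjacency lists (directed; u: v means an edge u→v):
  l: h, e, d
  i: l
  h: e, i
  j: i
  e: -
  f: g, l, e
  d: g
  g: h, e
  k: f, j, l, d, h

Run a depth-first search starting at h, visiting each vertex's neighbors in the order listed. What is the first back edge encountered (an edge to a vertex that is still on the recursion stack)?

l→h

DFS from h (visiting each vertex's neighbors in the order listed); mark gray on enter, black on exit:
h gray
  e gray
  e black
  i gray
    l gray
      l→h: h is gray → back edge
First back edge: l → h.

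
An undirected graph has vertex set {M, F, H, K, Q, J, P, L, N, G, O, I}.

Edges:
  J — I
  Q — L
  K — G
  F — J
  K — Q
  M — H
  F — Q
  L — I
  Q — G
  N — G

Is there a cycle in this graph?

DFS, tracking each vertex's parent; an edge to a visited non-parent vertex closes a cycle.
Start from Q:
visit Q (parent –)
  visit L (parent Q)
    visit I (parent L)
      I–L: parent, skip
      visit J (parent I)
        visit F (parent J)
          F–Q: Q visited and ≠ parent → cycle
Cycle: Q – L – I – J – F – Q.

Yes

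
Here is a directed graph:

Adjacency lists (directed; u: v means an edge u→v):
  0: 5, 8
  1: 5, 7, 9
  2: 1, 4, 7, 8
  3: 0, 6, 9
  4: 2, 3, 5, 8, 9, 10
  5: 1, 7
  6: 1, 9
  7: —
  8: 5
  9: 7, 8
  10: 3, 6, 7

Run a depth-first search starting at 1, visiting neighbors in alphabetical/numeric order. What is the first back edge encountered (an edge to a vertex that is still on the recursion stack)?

DFS from 1 (visiting neighbors in alphabetical/numeric order); mark gray on enter, black on exit:
1 gray
  5 gray
    5→1: 1 is gray → back edge
First back edge: 5 → 1.

5->1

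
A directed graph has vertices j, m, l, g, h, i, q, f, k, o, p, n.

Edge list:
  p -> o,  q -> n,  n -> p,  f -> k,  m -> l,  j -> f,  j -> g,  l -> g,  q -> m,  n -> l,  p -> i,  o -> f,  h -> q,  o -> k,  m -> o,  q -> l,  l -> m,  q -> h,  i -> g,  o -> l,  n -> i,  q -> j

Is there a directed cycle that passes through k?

k lies on a cycle iff there is a path from k back to itself.
Exploring from k, it never reaches itself; equivalently, its strongly connected component is a singleton.

No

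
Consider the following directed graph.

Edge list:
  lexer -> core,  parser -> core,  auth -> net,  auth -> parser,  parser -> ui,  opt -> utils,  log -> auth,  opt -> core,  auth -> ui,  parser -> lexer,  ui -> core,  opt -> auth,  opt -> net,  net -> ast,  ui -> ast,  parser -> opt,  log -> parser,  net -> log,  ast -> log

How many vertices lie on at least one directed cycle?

A vertex is on a directed cycle iff it belongs to a strongly connected component of size ≥ 2 (or has a self-loop).
The vertices on cycles are {ui, ast, log, net, opt, auth, parser} — 7 in total.

7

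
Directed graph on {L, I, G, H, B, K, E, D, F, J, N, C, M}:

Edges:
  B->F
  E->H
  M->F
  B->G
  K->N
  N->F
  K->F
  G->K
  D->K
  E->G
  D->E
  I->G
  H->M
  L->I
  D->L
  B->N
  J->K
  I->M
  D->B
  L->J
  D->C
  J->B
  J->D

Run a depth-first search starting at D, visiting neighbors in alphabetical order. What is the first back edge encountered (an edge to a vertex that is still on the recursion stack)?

J→D

DFS from D (visiting neighbors in alphabetical order); mark gray on enter, black on exit:
D gray
  B gray
    F gray
    F black
    G gray
      K gray
        K→F: F black — skip
        N gray
          N→F: F black — skip
        N black
      K black
    G black
    B→N: N black — skip
  B black
  C gray
  C black
  E gray
    E→G: G black — skip
    H gray
      M gray
        M→F: F black — skip
      M black
    H black
  E black
  D→K: K black — skip
  L gray
    I gray
      I→G: G black — skip
      I→M: M black — skip
    I black
    J gray
      J→B: B black — skip
      J→D: D is gray → back edge
First back edge: J → D.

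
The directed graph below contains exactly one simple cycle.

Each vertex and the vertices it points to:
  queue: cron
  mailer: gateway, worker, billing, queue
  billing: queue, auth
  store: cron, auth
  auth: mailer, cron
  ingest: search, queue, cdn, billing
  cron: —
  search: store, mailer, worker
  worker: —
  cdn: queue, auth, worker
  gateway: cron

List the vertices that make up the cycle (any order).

auth, mailer, billing

DFS with gray/black marking from mailer:
mailer gray
  gateway gray
    cron gray
    cron black
  gateway black
  worker gray
  worker black
  billing gray
    queue gray
      queue→cron: cron black — skip
    queue black
    auth gray
      auth→mailer: mailer is gray → back edge
Back edge closes the cycle mailer → billing → auth → mailer; its vertices are {auth, mailer, billing}.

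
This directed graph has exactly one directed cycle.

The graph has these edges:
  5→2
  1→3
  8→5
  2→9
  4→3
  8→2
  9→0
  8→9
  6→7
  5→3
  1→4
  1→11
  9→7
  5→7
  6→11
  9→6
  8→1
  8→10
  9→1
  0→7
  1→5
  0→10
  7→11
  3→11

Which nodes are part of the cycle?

DFS with gray/black marking from 9:
9 gray
  0 gray
    7 gray
      11 gray
      11 black
    7 black
    10 gray
    10 black
  0 black
  1 gray
    3 gray
      3→11: 11 black — skip
    3 black
    4 gray
      4→3: 3 black — skip
    4 black
    1→11: 11 black — skip
    5 gray
      5→3: 3 black — skip
      5→7: 7 black — skip
      2 gray
        2→9: 9 is gray → back edge
Back edge closes the cycle 9 → 1 → 5 → 2 → 9; its vertices are {1, 2, 5, 9}.

1, 2, 5, 9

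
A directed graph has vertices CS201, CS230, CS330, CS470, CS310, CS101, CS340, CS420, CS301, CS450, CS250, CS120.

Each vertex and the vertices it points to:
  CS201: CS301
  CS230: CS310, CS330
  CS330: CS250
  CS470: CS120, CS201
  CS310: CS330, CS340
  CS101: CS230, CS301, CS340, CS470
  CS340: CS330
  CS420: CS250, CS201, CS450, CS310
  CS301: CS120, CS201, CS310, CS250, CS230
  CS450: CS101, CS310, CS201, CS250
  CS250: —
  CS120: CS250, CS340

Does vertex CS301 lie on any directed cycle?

Yes

CS301 is on a cycle iff CS301 can reach itself via ≥1 edge.
CS301 → CS201 → CS301 — yes.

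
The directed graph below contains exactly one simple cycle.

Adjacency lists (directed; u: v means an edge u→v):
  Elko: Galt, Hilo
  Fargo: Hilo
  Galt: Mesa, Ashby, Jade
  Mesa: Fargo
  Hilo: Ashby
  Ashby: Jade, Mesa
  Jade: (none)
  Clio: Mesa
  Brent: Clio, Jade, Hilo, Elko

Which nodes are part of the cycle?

Hilo, Mesa, Ashby, Fargo

DFS with gray/black marking from Hilo:
Hilo gray
  Ashby gray
    Jade gray
    Jade black
    Mesa gray
      Fargo gray
        Fargo→Hilo: Hilo is gray → back edge
Back edge closes the cycle Hilo → Ashby → Mesa → Fargo → Hilo; its vertices are {Hilo, Mesa, Ashby, Fargo}.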